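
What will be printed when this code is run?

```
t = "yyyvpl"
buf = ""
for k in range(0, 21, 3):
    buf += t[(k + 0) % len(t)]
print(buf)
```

k=0: add t[0]='y' → 'y'
k=3: add t[3]='v' → 'yv'
k=6: add t[0]='y' → 'yvy'
k=9: add t[3]='v' → 'yvyv'
k=12: add t[0]='y' → 'yvyvy'
k=15: add t[3]='v' → 'yvyvyv'
k=18: add t[0]='y' → 'yvyvyvy'

yvyvyvy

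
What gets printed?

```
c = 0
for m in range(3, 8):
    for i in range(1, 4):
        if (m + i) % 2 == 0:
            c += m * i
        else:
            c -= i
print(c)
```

66

m=3,i=1: even sum, c = 0+3 = 3
m=3,i=2: odd sum, c = 3-2 = 1
m=3,i=3: even sum, c = 1+9 = 10
m=4,i=1: odd sum, c = 10-1 = 9
m=4,i=2: even sum, c = 9+8 = 17
m=4,i=3: odd sum, c = 17-3 = 14
m=5,i=1: even sum, c = 14+5 = 19
m=5,i=2: odd sum, c = 19-2 = 17
m=5,i=3: even sum, c = 17+15 = 32
m=6,i=1: odd sum, c = 32-1 = 31
m=6,i=2: even sum, c = 31+12 = 43
m=6,i=3: odd sum, c = 43-3 = 40
m=7,i=1: even sum, c = 40+7 = 47
m=7,i=2: odd sum, c = 47-2 = 45
m=7,i=3: even sum, c = 45+21 = 66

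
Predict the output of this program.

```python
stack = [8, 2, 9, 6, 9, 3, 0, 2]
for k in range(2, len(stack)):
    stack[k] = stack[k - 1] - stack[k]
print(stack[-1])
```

k=2: stack[2] = 2-9 = -7 → [8, 2, -7, 6, 9, 3, 0, 2]
k=3: stack[3] = (-7)-6 = -13 → [8, 2, -7, -13, 9, 3, 0, 2]
k=4: stack[4] = (-13)-9 = -22 → [8, 2, -7, -13, -22, 3, 0, 2]
k=5: stack[5] = (-22)-3 = -25 → [8, 2, -7, -13, -22, -25, 0, 2]
k=6: stack[6] = (-25)-0 = -25 → [8, 2, -7, -13, -22, -25, -25, 2]
k=7: stack[7] = (-25)-2 = -27 → [8, 2, -7, -13, -22, -25, -25, -27]

-27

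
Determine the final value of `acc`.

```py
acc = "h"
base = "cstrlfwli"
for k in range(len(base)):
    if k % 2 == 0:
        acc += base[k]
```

k=0: add 'c' → 'hc'
k=1: skip
k=2: add 't' → 'hct'
k=3: skip
k=4: add 'l' → 'hctl'
k=5: skip
k=6: add 'w' → 'hctlw'
k=7: skip
k=8: add 'i' → 'hctlwi'

'hctlwi'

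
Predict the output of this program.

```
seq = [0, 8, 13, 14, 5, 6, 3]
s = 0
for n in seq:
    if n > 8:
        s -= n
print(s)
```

n=0: not >8
n=8: not >8
n=13: >8, s = 0-13 = -13
n=14: >8, s = (-13)-14 = -27
n=5: not >8
n=6: not >8
n=3: not >8

-27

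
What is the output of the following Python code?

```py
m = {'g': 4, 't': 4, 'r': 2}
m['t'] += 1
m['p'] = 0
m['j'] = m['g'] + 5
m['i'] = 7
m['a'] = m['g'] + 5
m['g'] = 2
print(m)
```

m['t'] = 4+1 = 5 → {'g': 4, 't': 5, 'r': 2}
m['p'] = 0 → {'g': 4, 't': 5, 'r': 2, 'p': 0}
m['j'] = m['g']+5 = 9 → {'g': 4, 't': 5, 'r': 2, 'p': 0, 'j': 9}
m['i'] = 7 → {'g': 4, 't': 5, 'r': 2, 'p': 0, 'j': 9, 'i': 7}
m['a'] = m['g']+5 = 9 → {'g': 4, 't': 5, 'r': 2, 'p': 0, 'j': 9, 'i': 7, 'a': 9}
m['g'] = 2 → {'g': 2, 't': 5, 'r': 2, 'p': 0, 'j': 9, 'i': 7, 'a': 9}

{'g': 2, 't': 5, 'r': 2, 'p': 0, 'j': 9, 'i': 7, 'a': 9}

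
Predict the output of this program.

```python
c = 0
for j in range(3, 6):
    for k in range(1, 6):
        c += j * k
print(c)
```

180

j=3,k=1: c = 0+3 = 3
j=3,k=2: c = 3+6 = 9
j=3,k=3: c = 9+9 = 18
j=3,k=4: c = 18+12 = 30
j=3,k=5: c = 30+15 = 45
j=4,k=1: c = 45+4 = 49
j=4,k=2: c = 49+8 = 57
j=4,k=3: c = 57+12 = 69
j=4,k=4: c = 69+16 = 85
j=4,k=5: c = 85+20 = 105
j=5,k=1: c = 105+5 = 110
j=5,k=2: c = 110+10 = 120
j=5,k=3: c = 120+15 = 135
j=5,k=4: c = 135+20 = 155
j=5,k=5: c = 155+25 = 180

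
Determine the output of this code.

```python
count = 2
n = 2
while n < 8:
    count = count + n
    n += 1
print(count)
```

n=2: count = 2+2 = 4
n=3: count = 4+3 = 7
n=4: count = 7+4 = 11
n=5: count = 11+5 = 16
n=6: count = 16+6 = 22
n=7: count = 22+7 = 29

29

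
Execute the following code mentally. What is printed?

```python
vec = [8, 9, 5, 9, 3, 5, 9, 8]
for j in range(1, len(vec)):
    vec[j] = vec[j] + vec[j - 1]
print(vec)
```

j=1: vec[1] = 9+8 = 17 → [8, 17, 5, 9, 3, 5, 9, 8]
j=2: vec[2] = 5+17 = 22 → [8, 17, 22, 9, 3, 5, 9, 8]
j=3: vec[3] = 9+22 = 31 → [8, 17, 22, 31, 3, 5, 9, 8]
j=4: vec[4] = 3+31 = 34 → [8, 17, 22, 31, 34, 5, 9, 8]
j=5: vec[5] = 5+34 = 39 → [8, 17, 22, 31, 34, 39, 9, 8]
j=6: vec[6] = 9+39 = 48 → [8, 17, 22, 31, 34, 39, 48, 8]
j=7: vec[7] = 8+48 = 56 → [8, 17, 22, 31, 34, 39, 48, 56]

[8, 17, 22, 31, 34, 39, 48, 56]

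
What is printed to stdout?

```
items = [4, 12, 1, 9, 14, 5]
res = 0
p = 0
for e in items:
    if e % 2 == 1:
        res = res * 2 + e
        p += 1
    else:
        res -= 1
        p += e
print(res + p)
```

42

e=4: not odd, res = 0-1 = -1; p=4
e=12: not odd, res = (-1)-1 = -2; p=16
e=1: odd, res = (-2)*2+1 = -3; p=17
e=9: odd, res = (-3)*2+9 = 3; p=18
e=14: not odd, res = 3-1 = 2; p=32
e=5: odd, res = 2*2+5 = 9; p=33
res+p = 9+33 = 42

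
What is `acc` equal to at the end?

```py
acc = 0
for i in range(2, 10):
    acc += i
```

44

i=2: acc = 0+2 = 2
i=3: acc = 2+3 = 5
i=4: acc = 5+4 = 9
i=5: acc = 9+5 = 14
i=6: acc = 14+6 = 20
i=7: acc = 20+7 = 27
i=8: acc = 27+8 = 35
i=9: acc = 35+9 = 44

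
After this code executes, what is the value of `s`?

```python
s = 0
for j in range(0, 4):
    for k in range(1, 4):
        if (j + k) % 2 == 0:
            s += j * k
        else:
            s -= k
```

8

j=0,k=1: odd sum, s = 0-1 = -1
j=0,k=2: even sum, s = (-1)+0 = -1
j=0,k=3: odd sum, s = (-1)-3 = -4
j=1,k=1: even sum, s = (-4)+1 = -3
j=1,k=2: odd sum, s = (-3)-2 = -5
j=1,k=3: even sum, s = (-5)+3 = -2
j=2,k=1: odd sum, s = (-2)-1 = -3
j=2,k=2: even sum, s = (-3)+4 = 1
j=2,k=3: odd sum, s = 1-3 = -2
j=3,k=1: even sum, s = (-2)+3 = 1
j=3,k=2: odd sum, s = 1-2 = -1
j=3,k=3: even sum, s = (-1)+9 = 8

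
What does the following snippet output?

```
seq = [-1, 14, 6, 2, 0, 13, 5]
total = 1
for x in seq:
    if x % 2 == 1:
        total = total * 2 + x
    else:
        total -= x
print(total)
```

x=-1: odd, total = 1*2+(-1) = 1
x=14: not odd, total = 1-14 = -13
x=6: not odd, total = (-13)-6 = -19
x=2: not odd, total = (-19)-2 = -21
x=0: not odd, total = (-21)-0 = -21
x=13: odd, total = (-21)*2+13 = -29
x=5: odd, total = (-29)*2+5 = -53

-53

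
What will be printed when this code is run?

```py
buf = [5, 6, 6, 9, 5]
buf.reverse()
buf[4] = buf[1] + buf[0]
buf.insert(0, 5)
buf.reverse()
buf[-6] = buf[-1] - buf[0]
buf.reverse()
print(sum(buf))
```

reverse → [5, 9, 6, 6, 5]
buf[4] = buf[1]+buf[0] = 9+5 = 14 → [5, 9, 6, 6, 14]
insert 5 at 0 → [5, 5, 9, 6, 6, 14]
reverse → [14, 6, 6, 9, 5, 5]
buf[-6] = buf[-1]-buf[0] = 5-14 = -9 → [-9, 6, 6, 9, 5, 5]
reverse → [5, 5, 9, 6, 6, -9]
sum = 22

22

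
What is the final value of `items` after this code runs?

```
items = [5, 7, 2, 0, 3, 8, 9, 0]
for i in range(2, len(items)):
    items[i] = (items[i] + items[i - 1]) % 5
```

i=2: items[2] = (2+7)%5 = 4 → [5, 7, 4, 0, 3, 8, 9, 0]
i=3: items[3] = (0+4)%5 = 4 → [5, 7, 4, 4, 3, 8, 9, 0]
i=4: items[4] = (3+4)%5 = 2 → [5, 7, 4, 4, 2, 8, 9, 0]
i=5: items[5] = (8+2)%5 = 0 → [5, 7, 4, 4, 2, 0, 9, 0]
i=6: items[6] = (9+0)%5 = 4 → [5, 7, 4, 4, 2, 0, 4, 0]
i=7: items[7] = (0+4)%5 = 4 → [5, 7, 4, 4, 2, 0, 4, 4]

[5, 7, 4, 4, 2, 0, 4, 4]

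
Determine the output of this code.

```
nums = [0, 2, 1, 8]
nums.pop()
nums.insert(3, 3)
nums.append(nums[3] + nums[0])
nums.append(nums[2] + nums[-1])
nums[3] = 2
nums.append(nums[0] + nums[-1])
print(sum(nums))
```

16

pop() removes 8 → [0, 2, 1]
insert 3 at 3 → [0, 2, 1, 3]
append nums[3]+nums[0] = 3+0 = 3 → [0, 2, 1, 3, 3]
append nums[2]+nums[-1] = 1+3 = 4 → [0, 2, 1, 3, 3, 4]
nums[3] = 2 → [0, 2, 1, 2, 3, 4]
append nums[0]+nums[-1] = 0+4 = 4 → [0, 2, 1, 2, 3, 4, 4]
sum = 16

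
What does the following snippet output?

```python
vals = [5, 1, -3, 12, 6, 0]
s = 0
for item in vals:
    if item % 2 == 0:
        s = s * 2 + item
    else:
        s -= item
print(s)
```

36

item=5: not even, s = 0-5 = -5
item=1: not even, s = (-5)-1 = -6
item=-3: not even, s = (-6)-(-3) = -3
item=12: even, s = (-3)*2+12 = 6
item=6: even, s = 6*2+6 = 18
item=0: even, s = 18*2+0 = 36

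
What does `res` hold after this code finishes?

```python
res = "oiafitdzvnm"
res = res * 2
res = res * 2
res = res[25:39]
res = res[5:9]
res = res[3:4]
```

'o'

repeat ×2 → 'oiafitdzvnmoiafitdzvnm'
repeat ×2 → 'oiafitdzvnmoiafitdzvnmoiafitdzvnmoiafitdzvnm'
slice [25:39] → 'fitdzvnmoiafit'
slice [5:9] → 'vnmo'
slice [3:4] → 'o'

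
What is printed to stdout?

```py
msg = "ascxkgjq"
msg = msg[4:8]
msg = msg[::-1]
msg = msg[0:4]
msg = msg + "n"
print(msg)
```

qjgkn

slice [4:8] → 'kgjq'
reverse → 'qjgk'
slice [0:4] → 'qjgk'
+ 'n' → 'qjgkn'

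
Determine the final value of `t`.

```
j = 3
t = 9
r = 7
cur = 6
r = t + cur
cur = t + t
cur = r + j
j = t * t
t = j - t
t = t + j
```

153

r = 9+6 = 15
cur = 9+9 = 18
cur = 15+3 = 18
j = 9*9 = 81
t = 81-9 = 72
t = 72+81 = 153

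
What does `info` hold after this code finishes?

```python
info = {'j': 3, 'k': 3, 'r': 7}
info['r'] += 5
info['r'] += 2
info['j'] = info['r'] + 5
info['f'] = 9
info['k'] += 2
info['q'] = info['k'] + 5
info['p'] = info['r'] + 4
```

{'j': 19, 'k': 5, 'r': 14, 'f': 9, 'q': 10, 'p': 18}

info['r'] = 7+5 = 12 → {'j': 3, 'k': 3, 'r': 12}
info['r'] = 12+2 = 14 → {'j': 3, 'k': 3, 'r': 14}
info['j'] = info['r']+5 = 19 → {'j': 19, 'k': 3, 'r': 14}
info['f'] = 9 → {'j': 19, 'k': 3, 'r': 14, 'f': 9}
info['k'] = 3+2 = 5 → {'j': 19, 'k': 5, 'r': 14, 'f': 9}
info['q'] = info['k']+5 = 10 → {'j': 19, 'k': 5, 'r': 14, 'f': 9, 'q': 10}
info['p'] = info['r']+4 = 18 → {'j': 19, 'k': 5, 'r': 14, 'f': 9, 'q': 10, 'p': 18}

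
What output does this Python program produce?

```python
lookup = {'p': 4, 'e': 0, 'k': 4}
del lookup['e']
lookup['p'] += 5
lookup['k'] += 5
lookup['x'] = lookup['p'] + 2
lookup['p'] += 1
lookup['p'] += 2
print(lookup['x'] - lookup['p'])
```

-1

del 'e' → {'p': 4, 'k': 4}
lookup['p'] = 4+5 = 9 → {'p': 9, 'k': 4}
lookup['k'] = 4+5 = 9 → {'p': 9, 'k': 9}
lookup['x'] = lookup['p']+2 = 11 → {'p': 9, 'k': 9, 'x': 11}
lookup['p'] = 9+1 = 10 → {'p': 10, 'k': 9, 'x': 11}
lookup['p'] = 10+2 = 12 → {'p': 12, 'k': 9, 'x': 11}
lookup['x']-lookup['p'] = 11-12 = -1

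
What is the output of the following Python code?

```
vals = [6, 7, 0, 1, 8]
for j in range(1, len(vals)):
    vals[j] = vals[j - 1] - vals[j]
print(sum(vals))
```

j=1: vals[1] = 6-7 = -1 → [6, -1, 0, 1, 8]
j=2: vals[2] = (-1)-0 = -1 → [6, -1, -1, 1, 8]
j=3: vals[3] = (-1)-1 = -2 → [6, -1, -1, -2, 8]
j=4: vals[4] = (-2)-8 = -10 → [6, -1, -1, -2, -10]
sum = -8

-8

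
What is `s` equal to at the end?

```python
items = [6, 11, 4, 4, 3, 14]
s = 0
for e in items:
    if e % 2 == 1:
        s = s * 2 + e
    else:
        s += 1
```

e=6: not odd, s = 0+1 = 1
e=11: odd, s = 1*2+11 = 13
e=4: not odd, s = 13+1 = 14
e=4: not odd, s = 14+1 = 15
e=3: odd, s = 15*2+3 = 33
e=14: not odd, s = 33+1 = 34

34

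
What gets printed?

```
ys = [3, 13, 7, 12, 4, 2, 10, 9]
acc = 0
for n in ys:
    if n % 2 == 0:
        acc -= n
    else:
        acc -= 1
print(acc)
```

-32

n=3: not even, acc = 0-1 = -1
n=13: not even, acc = (-1)-1 = -2
n=7: not even, acc = (-2)-1 = -3
n=12: even, acc = (-3)-12 = -15
n=4: even, acc = (-15)-4 = -19
n=2: even, acc = (-19)-2 = -21
n=10: even, acc = (-21)-10 = -31
n=9: not even, acc = (-31)-1 = -32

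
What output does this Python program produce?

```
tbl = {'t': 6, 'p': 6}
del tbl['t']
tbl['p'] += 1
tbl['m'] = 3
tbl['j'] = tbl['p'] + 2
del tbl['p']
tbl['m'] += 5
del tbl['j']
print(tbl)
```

{'m': 8}

del 't' → {'p': 6}
tbl['p'] = 6+1 = 7 → {'p': 7}
tbl['m'] = 3 → {'p': 7, 'm': 3}
tbl['j'] = tbl['p']+2 = 9 → {'p': 7, 'm': 3, 'j': 9}
del 'p' → {'m': 3, 'j': 9}
tbl['m'] = 3+5 = 8 → {'m': 8, 'j': 9}
del 'j' → {'m': 8}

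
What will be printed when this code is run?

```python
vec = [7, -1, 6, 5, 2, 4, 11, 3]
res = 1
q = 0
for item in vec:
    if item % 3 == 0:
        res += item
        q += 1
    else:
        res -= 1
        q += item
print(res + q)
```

item=7: not %3==0, res = 1-1 = 0; q=7
item=-1: not %3==0, res = 0-1 = -1; q=6
item=6: %3==0, res = (-1)+6 = 5; q=7
item=5: not %3==0, res = 5-1 = 4; q=12
item=2: not %3==0, res = 4-1 = 3; q=14
item=4: not %3==0, res = 3-1 = 2; q=18
item=11: not %3==0, res = 2-1 = 1; q=29
item=3: %3==0, res = 1+3 = 4; q=30
res+q = 4+30 = 34

34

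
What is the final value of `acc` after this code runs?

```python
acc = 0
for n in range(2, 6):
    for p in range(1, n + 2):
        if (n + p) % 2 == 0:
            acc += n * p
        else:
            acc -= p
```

n=2,p=1: odd sum, acc = 0-1 = -1
n=2,p=2: even sum, acc = (-1)+4 = 3
n=2,p=3: odd sum, acc = 3-3 = 0
n=3,p=1: even sum, acc = 0+3 = 3
n=3,p=2: odd sum, acc = 3-2 = 1
n=3,p=3: even sum, acc = 1+9 = 10
n=3,p=4: odd sum, acc = 10-4 = 6
n=4,p=1: odd sum, acc = 6-1 = 5
n=4,p=2: even sum, acc = 5+8 = 13
n=4,p=3: odd sum, acc = 13-3 = 10
n=4,p=4: even sum, acc = 10+16 = 26
n=4,p=5: odd sum, acc = 26-5 = 21
n=5,p=1: even sum, acc = 21+5 = 26
n=5,p=2: odd sum, acc = 26-2 = 24
n=5,p=3: even sum, acc = 24+15 = 39
n=5,p=4: odd sum, acc = 39-4 = 35
n=5,p=5: even sum, acc = 35+25 = 60
n=5,p=6: odd sum, acc = 60-6 = 54

54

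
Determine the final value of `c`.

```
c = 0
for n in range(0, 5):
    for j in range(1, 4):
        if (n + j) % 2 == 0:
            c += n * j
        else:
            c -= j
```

12

n=0,j=1: odd sum, c = 0-1 = -1
n=0,j=2: even sum, c = (-1)+0 = -1
n=0,j=3: odd sum, c = (-1)-3 = -4
n=1,j=1: even sum, c = (-4)+1 = -3
n=1,j=2: odd sum, c = (-3)-2 = -5
n=1,j=3: even sum, c = (-5)+3 = -2
n=2,j=1: odd sum, c = (-2)-1 = -3
n=2,j=2: even sum, c = (-3)+4 = 1
n=2,j=3: odd sum, c = 1-3 = -2
n=3,j=1: even sum, c = (-2)+3 = 1
n=3,j=2: odd sum, c = 1-2 = -1
n=3,j=3: even sum, c = (-1)+9 = 8
n=4,j=1: odd sum, c = 8-1 = 7
n=4,j=2: even sum, c = 7+8 = 15
n=4,j=3: odd sum, c = 15-3 = 12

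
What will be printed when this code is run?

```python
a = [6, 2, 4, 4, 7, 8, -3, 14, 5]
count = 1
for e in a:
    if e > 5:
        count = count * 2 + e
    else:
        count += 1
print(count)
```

149

e=6: >5, count = 1*2+6 = 8
e=2: not >5, count = 8+1 = 9
e=4: not >5, count = 9+1 = 10
e=4: not >5, count = 10+1 = 11
e=7: >5, count = 11*2+7 = 29
e=8: >5, count = 29*2+8 = 66
e=-3: not >5, count = 66+1 = 67
e=14: >5, count = 67*2+14 = 148
e=5: not >5, count = 148+1 = 149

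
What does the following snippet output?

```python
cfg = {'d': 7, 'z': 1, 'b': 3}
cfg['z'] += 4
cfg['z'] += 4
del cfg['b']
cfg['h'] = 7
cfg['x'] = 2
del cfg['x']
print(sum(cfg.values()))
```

cfg['z'] = 1+4 = 5 → {'d': 7, 'z': 5, 'b': 3}
cfg['z'] = 5+4 = 9 → {'d': 7, 'z': 9, 'b': 3}
del 'b' → {'d': 7, 'z': 9}
cfg['h'] = 7 → {'d': 7, 'z': 9, 'h': 7}
cfg['x'] = 2 → {'d': 7, 'z': 9, 'h': 7, 'x': 2}
del 'x' → {'d': 7, 'z': 9, 'h': 7}
sum of values = 23

23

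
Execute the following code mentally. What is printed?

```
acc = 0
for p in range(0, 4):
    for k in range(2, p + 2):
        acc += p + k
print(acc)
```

30

p=1,k=2: acc = 0+3 = 3
p=2,k=2: acc = 3+4 = 7
p=2,k=3: acc = 7+5 = 12
p=3,k=2: acc = 12+5 = 17
p=3,k=3: acc = 17+6 = 23
p=3,k=4: acc = 23+7 = 30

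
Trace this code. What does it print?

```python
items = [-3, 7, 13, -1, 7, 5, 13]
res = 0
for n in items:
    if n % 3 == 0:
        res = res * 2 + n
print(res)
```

-3

n=-3: %3==0, res = 0*2+(-3) = -3
n=7: not %3==0
n=13: not %3==0
n=-1: not %3==0
n=7: not %3==0
n=5: not %3==0
n=13: not %3==0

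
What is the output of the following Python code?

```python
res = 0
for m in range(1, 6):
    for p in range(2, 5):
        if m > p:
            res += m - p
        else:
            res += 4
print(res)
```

46

m=1,p=2: not 1>2, res = 0+4 = 4
m=1,p=3: not 1>3, res = 4+4 = 8
m=1,p=4: not 1>4, res = 8+4 = 12
m=2,p=2: not 2>2, res = 12+4 = 16
m=2,p=3: not 2>3, res = 16+4 = 20
m=2,p=4: not 2>4, res = 20+4 = 24
m=3,p=2: 3>2, res = 24+1 = 25
m=3,p=3: not 3>3, res = 25+4 = 29
m=3,p=4: not 3>4, res = 29+4 = 33
m=4,p=2: 4>2, res = 33+2 = 35
m=4,p=3: 4>3, res = 35+1 = 36
m=4,p=4: not 4>4, res = 36+4 = 40
m=5,p=2: 5>2, res = 40+3 = 43
m=5,p=3: 5>3, res = 43+2 = 45
m=5,p=4: 5>4, res = 45+1 = 46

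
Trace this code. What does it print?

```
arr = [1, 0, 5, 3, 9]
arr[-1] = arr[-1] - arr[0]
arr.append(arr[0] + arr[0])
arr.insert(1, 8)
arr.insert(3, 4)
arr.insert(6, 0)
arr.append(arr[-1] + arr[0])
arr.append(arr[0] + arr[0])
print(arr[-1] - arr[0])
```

arr[-1] = arr[-1]-arr[0] = 9-1 = 8 → [1, 0, 5, 3, 8]
append arr[0]+arr[0] = 1+1 = 2 → [1, 0, 5, 3, 8, 2]
insert 8 at 1 → [1, 8, 0, 5, 3, 8, 2]
insert 4 at 3 → [1, 8, 0, 4, 5, 3, 8, 2]
insert 0 at 6 → [1, 8, 0, 4, 5, 3, 0, 8, 2]
append arr[-1]+arr[0] = 2+1 = 3 → [1, 8, 0, 4, 5, 3, 0, 8, 2, 3]
append arr[0]+arr[0] = 1+1 = 2 → [1, 8, 0, 4, 5, 3, 0, 8, 2, 3, 2]
arr[-1]-arr[0] = 2-1 = 1

1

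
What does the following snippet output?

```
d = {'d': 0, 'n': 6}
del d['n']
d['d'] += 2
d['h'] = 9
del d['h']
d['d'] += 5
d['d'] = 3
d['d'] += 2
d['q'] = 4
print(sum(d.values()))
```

del 'n' → {'d': 0}
d['d'] = 0+2 = 2 → {'d': 2}
d['h'] = 9 → {'d': 2, 'h': 9}
del 'h' → {'d': 2}
d['d'] = 2+5 = 7 → {'d': 7}
d['d'] = 3 → {'d': 3}
d['d'] = 3+2 = 5 → {'d': 5}
d['q'] = 4 → {'d': 5, 'q': 4}
sum of values = 9

9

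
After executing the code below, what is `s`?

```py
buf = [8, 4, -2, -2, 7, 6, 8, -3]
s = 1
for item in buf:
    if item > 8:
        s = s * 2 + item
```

1

item=8: not >8
item=4: not >8
item=-2: not >8
item=-2: not >8
item=7: not >8
item=6: not >8
item=8: not >8
item=-3: not >8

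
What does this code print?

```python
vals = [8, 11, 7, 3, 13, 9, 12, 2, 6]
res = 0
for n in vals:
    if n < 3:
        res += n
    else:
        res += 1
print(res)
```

n=8: not <3, res = 0+1 = 1
n=11: not <3, res = 1+1 = 2
n=7: not <3, res = 2+1 = 3
n=3: not <3, res = 3+1 = 4
n=13: not <3, res = 4+1 = 5
n=9: not <3, res = 5+1 = 6
n=12: not <3, res = 6+1 = 7
n=2: <3, res = 7+2 = 9
n=6: not <3, res = 9+1 = 10

10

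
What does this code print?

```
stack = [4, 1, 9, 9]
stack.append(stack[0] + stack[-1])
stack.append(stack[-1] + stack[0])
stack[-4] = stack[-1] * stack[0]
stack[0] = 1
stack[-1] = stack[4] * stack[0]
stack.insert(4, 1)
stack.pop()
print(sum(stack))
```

append stack[0]+stack[-1] = 4+9 = 13 → [4, 1, 9, 9, 13]
append stack[-1]+stack[0] = 13+4 = 17 → [4, 1, 9, 9, 13, 17]
stack[-4] = stack[-1]*stack[0] = 17*4 = 68 → [4, 1, 68, 9, 13, 17]
stack[0] = 1 → [1, 1, 68, 9, 13, 17]
stack[-1] = stack[4]*stack[0] = 13*1 = 13 → [1, 1, 68, 9, 13, 13]
insert 1 at 4 → [1, 1, 68, 9, 1, 13, 13]
pop() removes 13 → [1, 1, 68, 9, 1, 13]
sum = 93

93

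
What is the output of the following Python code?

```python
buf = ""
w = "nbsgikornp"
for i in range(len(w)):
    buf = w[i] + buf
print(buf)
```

pnrokigsbn

i=0: prepend 'n' → 'n'
i=1: prepend 'b' → 'bn'
i=2: prepend 's' → 'sbn'
i=3: prepend 'g' → 'gsbn'
i=4: prepend 'i' → 'igsbn'
i=5: prepend 'k' → 'kigsbn'
i=6: prepend 'o' → 'okigsbn'
i=7: prepend 'r' → 'rokigsbn'
i=8: prepend 'n' → 'nrokigsbn'
i=9: prepend 'p' → 'pnrokigsbn'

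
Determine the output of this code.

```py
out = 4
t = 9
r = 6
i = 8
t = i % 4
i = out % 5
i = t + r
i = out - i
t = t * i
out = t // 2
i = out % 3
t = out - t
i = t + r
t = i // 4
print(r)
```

t = 8%4 = 0
i = 4%5 = 4
i = 0+6 = 6
i = 4-6 = -2
t = 0*(-2) = 0
out = 0//2 = 0
i = 0%3 = 0
t = 0-0 = 0
i = 0+6 = 6
t = 6//4 = 1

6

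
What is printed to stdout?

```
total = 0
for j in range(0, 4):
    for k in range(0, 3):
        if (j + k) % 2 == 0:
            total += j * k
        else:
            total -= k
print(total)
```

2

j=0,k=0: even sum, total = 0+0 = 0
j=0,k=1: odd sum, total = 0-1 = -1
j=0,k=2: even sum, total = (-1)+0 = -1
j=1,k=0: odd sum, total = (-1)-0 = -1
j=1,k=1: even sum, total = (-1)+1 = 0
j=1,k=2: odd sum, total = 0-2 = -2
j=2,k=0: even sum, total = (-2)+0 = -2
j=2,k=1: odd sum, total = (-2)-1 = -3
j=2,k=2: even sum, total = (-3)+4 = 1
j=3,k=0: odd sum, total = 1-0 = 1
j=3,k=1: even sum, total = 1+3 = 4
j=3,k=2: odd sum, total = 4-2 = 2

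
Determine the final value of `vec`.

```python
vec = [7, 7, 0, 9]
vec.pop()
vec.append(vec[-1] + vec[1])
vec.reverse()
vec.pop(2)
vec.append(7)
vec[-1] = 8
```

pop() removes 9 → [7, 7, 0]
append vec[-1]+vec[1] = 0+7 = 7 → [7, 7, 0, 7]
reverse → [7, 0, 7, 7]
pop(2) removes 7 → [7, 0, 7]
append 7 → [7, 0, 7, 7]
vec[-1] = 8 → [7, 0, 7, 8]

[7, 0, 7, 8]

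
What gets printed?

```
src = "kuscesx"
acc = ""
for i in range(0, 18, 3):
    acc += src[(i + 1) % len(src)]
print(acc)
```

i=0: add src[1]='u' → 'u'
i=3: add src[4]='e' → 'ue'
i=6: add src[0]='k' → 'uek'
i=9: add src[3]='c' → 'uekc'
i=12: add src[6]='x' → 'uekcx'
i=15: add src[2]='s' → 'uekcxs'

uekcxs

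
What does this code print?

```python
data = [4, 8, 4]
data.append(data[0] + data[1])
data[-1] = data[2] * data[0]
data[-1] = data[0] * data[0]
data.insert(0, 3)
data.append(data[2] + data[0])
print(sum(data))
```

46

append data[0]+data[1] = 4+8 = 12 → [4, 8, 4, 12]
data[-1] = data[2]*data[0] = 4*4 = 16 → [4, 8, 4, 16]
data[-1] = data[0]*data[0] = 4*4 = 16 → [4, 8, 4, 16]
insert 3 at 0 → [3, 4, 8, 4, 16]
append data[2]+data[0] = 8+3 = 11 → [3, 4, 8, 4, 16, 11]
sum = 46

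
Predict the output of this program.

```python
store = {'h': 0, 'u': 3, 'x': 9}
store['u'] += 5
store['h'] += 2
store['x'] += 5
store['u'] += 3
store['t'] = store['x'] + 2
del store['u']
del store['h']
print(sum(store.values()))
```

store['u'] = 3+5 = 8 → {'h': 0, 'u': 8, 'x': 9}
store['h'] = 0+2 = 2 → {'h': 2, 'u': 8, 'x': 9}
store['x'] = 9+5 = 14 → {'h': 2, 'u': 8, 'x': 14}
store['u'] = 8+3 = 11 → {'h': 2, 'u': 11, 'x': 14}
store['t'] = store['x']+2 = 16 → {'h': 2, 'u': 11, 'x': 14, 't': 16}
del 'u' → {'h': 2, 'x': 14, 't': 16}
del 'h' → {'x': 14, 't': 16}
sum of values = 30

30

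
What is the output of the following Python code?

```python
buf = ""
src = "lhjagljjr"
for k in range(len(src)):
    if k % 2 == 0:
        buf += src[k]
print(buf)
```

ljgjr

k=0: add 'l' → 'l'
k=1: skip
k=2: add 'j' → 'lj'
k=3: skip
k=4: add 'g' → 'ljg'
k=5: skip
k=6: add 'j' → 'ljgj'
k=7: skip
k=8: add 'r' → 'ljgjr'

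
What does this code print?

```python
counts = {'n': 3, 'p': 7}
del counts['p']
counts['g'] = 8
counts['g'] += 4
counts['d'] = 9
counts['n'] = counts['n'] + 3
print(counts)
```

{'n': 6, 'g': 12, 'd': 9}

del 'p' → {'n': 3}
counts['g'] = 8 → {'n': 3, 'g': 8}
counts['g'] = 8+4 = 12 → {'n': 3, 'g': 12}
counts['d'] = 9 → {'n': 3, 'g': 12, 'd': 9}
counts['n'] = counts['n']+3 = 6 → {'n': 6, 'g': 12, 'd': 9}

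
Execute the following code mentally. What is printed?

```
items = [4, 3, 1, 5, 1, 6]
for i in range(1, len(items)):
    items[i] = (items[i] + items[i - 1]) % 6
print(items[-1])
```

i=1: items[1] = (3+4)%6 = 1 → [4, 1, 1, 5, 1, 6]
i=2: items[2] = (1+1)%6 = 2 → [4, 1, 2, 5, 1, 6]
i=3: items[3] = (5+2)%6 = 1 → [4, 1, 2, 1, 1, 6]
i=4: items[4] = (1+1)%6 = 2 → [4, 1, 2, 1, 2, 6]
i=5: items[5] = (6+2)%6 = 2 → [4, 1, 2, 1, 2, 2]

2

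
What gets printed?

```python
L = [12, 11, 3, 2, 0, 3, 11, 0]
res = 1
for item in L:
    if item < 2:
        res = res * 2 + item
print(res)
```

item=12: not <2
item=11: not <2
item=3: not <2
item=2: not <2
item=0: <2, res = 1*2+0 = 2
item=3: not <2
item=11: not <2
item=0: <2, res = 2*2+0 = 4

4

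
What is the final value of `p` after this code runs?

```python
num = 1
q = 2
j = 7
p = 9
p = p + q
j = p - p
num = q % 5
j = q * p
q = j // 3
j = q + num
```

11

p = 9+2 = 11
j = 11-11 = 0
num = 2%5 = 2
j = 2*11 = 22
q = 22//3 = 7
j = 7+2 = 9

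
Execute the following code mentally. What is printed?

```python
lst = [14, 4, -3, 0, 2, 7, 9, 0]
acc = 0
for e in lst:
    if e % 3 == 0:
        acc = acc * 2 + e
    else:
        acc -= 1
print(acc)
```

-46

e=14: not %3==0, acc = 0-1 = -1
e=4: not %3==0, acc = (-1)-1 = -2
e=-3: %3==0, acc = (-2)*2+(-3) = -7
e=0: %3==0, acc = (-7)*2+0 = -14
e=2: not %3==0, acc = (-14)-1 = -15
e=7: not %3==0, acc = (-15)-1 = -16
e=9: %3==0, acc = (-16)*2+9 = -23
e=0: %3==0, acc = (-23)*2+0 = -46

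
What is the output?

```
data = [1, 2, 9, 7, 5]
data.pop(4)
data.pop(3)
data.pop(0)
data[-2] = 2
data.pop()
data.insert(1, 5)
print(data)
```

pop(4) removes 5 → [1, 2, 9, 7]
pop(3) removes 7 → [1, 2, 9]
pop(0) removes 1 → [2, 9]
data[-2] = 2 → [2, 9]
pop() removes 9 → [2]
insert 5 at 1 → [2, 5]

[2, 5]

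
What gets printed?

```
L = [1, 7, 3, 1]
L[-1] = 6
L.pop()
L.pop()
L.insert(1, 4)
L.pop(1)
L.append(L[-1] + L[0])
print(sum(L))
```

16

L[-1] = 6 → [1, 7, 3, 6]
pop() removes 6 → [1, 7, 3]
pop() removes 3 → [1, 7]
insert 4 at 1 → [1, 4, 7]
pop(1) removes 4 → [1, 7]
append L[-1]+L[0] = 7+1 = 8 → [1, 7, 8]
sum = 16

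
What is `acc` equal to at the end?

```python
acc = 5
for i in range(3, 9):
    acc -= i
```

i=3: acc = 5-3 = 2
i=4: acc = 2-4 = -2
i=5: acc = (-2)-5 = -7
i=6: acc = (-7)-6 = -13
i=7: acc = (-13)-7 = -20
i=8: acc = (-20)-8 = -28

-28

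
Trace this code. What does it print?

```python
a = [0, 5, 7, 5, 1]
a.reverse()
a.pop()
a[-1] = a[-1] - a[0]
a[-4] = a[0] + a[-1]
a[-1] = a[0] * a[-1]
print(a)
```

[5, 5, 7, 20]

reverse → [1, 5, 7, 5, 0]
pop() removes 0 → [1, 5, 7, 5]
a[-1] = a[-1]-a[0] = 5-1 = 4 → [1, 5, 7, 4]
a[-4] = a[0]+a[-1] = 1+4 = 5 → [5, 5, 7, 4]
a[-1] = a[0]*a[-1] = 5*4 = 20 → [5, 5, 7, 20]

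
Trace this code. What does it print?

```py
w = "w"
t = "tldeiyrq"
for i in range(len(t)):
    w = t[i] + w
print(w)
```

i=0: prepend 't' → 'tw'
i=1: prepend 'l' → 'ltw'
i=2: prepend 'd' → 'dltw'
i=3: prepend 'e' → 'edltw'
i=4: prepend 'i' → 'iedltw'
i=5: prepend 'y' → 'yiedltw'
i=6: prepend 'r' → 'ryiedltw'
i=7: prepend 'q' → 'qryiedltw'

qryiedltw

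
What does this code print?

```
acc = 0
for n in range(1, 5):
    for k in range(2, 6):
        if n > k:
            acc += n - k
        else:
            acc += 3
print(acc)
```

n=1,k=2: not 1>2, acc = 0+3 = 3
n=1,k=3: not 1>3, acc = 3+3 = 6
n=1,k=4: not 1>4, acc = 6+3 = 9
n=1,k=5: not 1>5, acc = 9+3 = 12
n=2,k=2: not 2>2, acc = 12+3 = 15
n=2,k=3: not 2>3, acc = 15+3 = 18
n=2,k=4: not 2>4, acc = 18+3 = 21
n=2,k=5: not 2>5, acc = 21+3 = 24
n=3,k=2: 3>2, acc = 24+1 = 25
n=3,k=3: not 3>3, acc = 25+3 = 28
n=3,k=4: not 3>4, acc = 28+3 = 31
n=3,k=5: not 3>5, acc = 31+3 = 34
n=4,k=2: 4>2, acc = 34+2 = 36
n=4,k=3: 4>3, acc = 36+1 = 37
n=4,k=4: not 4>4, acc = 37+3 = 40
n=4,k=5: not 4>5, acc = 40+3 = 43

43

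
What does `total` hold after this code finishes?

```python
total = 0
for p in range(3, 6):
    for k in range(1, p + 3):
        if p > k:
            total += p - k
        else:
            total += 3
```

46

p=3,k=1: 3>1, total = 0+2 = 2
p=3,k=2: 3>2, total = 2+1 = 3
p=3,k=3: not 3>3, total = 3+3 = 6
p=3,k=4: not 3>4, total = 6+3 = 9
p=3,k=5: not 3>5, total = 9+3 = 12
p=4,k=1: 4>1, total = 12+3 = 15
p=4,k=2: 4>2, total = 15+2 = 17
p=4,k=3: 4>3, total = 17+1 = 18
p=4,k=4: not 4>4, total = 18+3 = 21
p=4,k=5: not 4>5, total = 21+3 = 24
p=4,k=6: not 4>6, total = 24+3 = 27
p=5,k=1: 5>1, total = 27+4 = 31
p=5,k=2: 5>2, total = 31+3 = 34
p=5,k=3: 5>3, total = 34+2 = 36
p=5,k=4: 5>4, total = 36+1 = 37
p=5,k=5: not 5>5, total = 37+3 = 40
p=5,k=6: not 5>6, total = 40+3 = 43
p=5,k=7: not 5>7, total = 43+3 = 46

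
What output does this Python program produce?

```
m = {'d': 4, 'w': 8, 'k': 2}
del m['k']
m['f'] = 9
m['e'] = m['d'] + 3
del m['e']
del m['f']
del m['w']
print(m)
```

del 'k' → {'d': 4, 'w': 8}
m['f'] = 9 → {'d': 4, 'w': 8, 'f': 9}
m['e'] = m['d']+3 = 7 → {'d': 4, 'w': 8, 'f': 9, 'e': 7}
del 'e' → {'d': 4, 'w': 8, 'f': 9}
del 'f' → {'d': 4, 'w': 8}
del 'w' → {'d': 4}

{'d': 4}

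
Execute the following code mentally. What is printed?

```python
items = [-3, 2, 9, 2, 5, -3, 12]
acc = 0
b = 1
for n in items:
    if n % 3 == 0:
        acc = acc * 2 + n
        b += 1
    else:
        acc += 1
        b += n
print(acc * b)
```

n=-3: %3==0, acc = 0*2+(-3) = -3; b=2
n=2: not %3==0, acc = (-3)+1 = -2; b=4
n=9: %3==0, acc = (-2)*2+9 = 5; b=5
n=2: not %3==0, acc = 5+1 = 6; b=7
n=5: not %3==0, acc = 6+1 = 7; b=12
n=-3: %3==0, acc = 7*2+(-3) = 11; b=13
n=12: %3==0, acc = 11*2+12 = 34; b=14
acc*b = 34*14 = 476

476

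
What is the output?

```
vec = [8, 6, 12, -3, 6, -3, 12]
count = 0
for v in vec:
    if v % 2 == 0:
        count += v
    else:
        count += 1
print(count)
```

46

v=8: even, count = 0+8 = 8
v=6: even, count = 8+6 = 14
v=12: even, count = 14+12 = 26
v=-3: not even, count = 26+1 = 27
v=6: even, count = 27+6 = 33
v=-3: not even, count = 33+1 = 34
v=12: even, count = 34+12 = 46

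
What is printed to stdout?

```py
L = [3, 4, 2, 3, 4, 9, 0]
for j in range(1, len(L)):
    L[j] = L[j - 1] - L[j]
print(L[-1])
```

-19

j=1: L[1] = 3-4 = -1 → [3, -1, 2, 3, 4, 9, 0]
j=2: L[2] = (-1)-2 = -3 → [3, -1, -3, 3, 4, 9, 0]
j=3: L[3] = (-3)-3 = -6 → [3, -1, -3, -6, 4, 9, 0]
j=4: L[4] = (-6)-4 = -10 → [3, -1, -3, -6, -10, 9, 0]
j=5: L[5] = (-10)-9 = -19 → [3, -1, -3, -6, -10, -19, 0]
j=6: L[6] = (-19)-0 = -19 → [3, -1, -3, -6, -10, -19, -19]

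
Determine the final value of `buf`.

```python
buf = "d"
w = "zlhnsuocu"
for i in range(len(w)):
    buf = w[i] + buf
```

'ucousnhlzd'

i=0: prepend 'z' → 'zd'
i=1: prepend 'l' → 'lzd'
i=2: prepend 'h' → 'hlzd'
i=3: prepend 'n' → 'nhlzd'
i=4: prepend 's' → 'snhlzd'
i=5: prepend 'u' → 'usnhlzd'
i=6: prepend 'o' → 'ousnhlzd'
i=7: prepend 'c' → 'cousnhlzd'
i=8: prepend 'u' → 'ucousnhlzd'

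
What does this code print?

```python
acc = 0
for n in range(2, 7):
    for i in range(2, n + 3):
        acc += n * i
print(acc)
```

485

n=2,i=2: acc = 0+4 = 4
n=2,i=3: acc = 4+6 = 10
n=2,i=4: acc = 10+8 = 18
n=3,i=2: acc = 18+6 = 24
n=3,i=3: acc = 24+9 = 33
n=3,i=4: acc = 33+12 = 45
n=3,i=5: acc = 45+15 = 60
n=4,i=2: acc = 60+8 = 68
n=4,i=3: acc = 68+12 = 80
n=4,i=4: acc = 80+16 = 96
n=4,i=5: acc = 96+20 = 116
n=4,i=6: acc = 116+24 = 140
n=5,i=2: acc = 140+10 = 150
n=5,i=3: acc = 150+15 = 165
n=5,i=4: acc = 165+20 = 185
n=5,i=5: acc = 185+25 = 210
n=5,i=6: acc = 210+30 = 240
n=5,i=7: acc = 240+35 = 275
n=6,i=2: acc = 275+12 = 287
n=6,i=3: acc = 287+18 = 305
n=6,i=4: acc = 305+24 = 329
n=6,i=5: acc = 329+30 = 359
n=6,i=6: acc = 359+36 = 395
n=6,i=7: acc = 395+42 = 437
n=6,i=8: acc = 437+48 = 485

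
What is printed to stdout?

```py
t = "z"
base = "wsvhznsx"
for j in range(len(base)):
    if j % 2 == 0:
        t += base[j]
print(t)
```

j=0: add 'w' → 'zw'
j=1: skip
j=2: add 'v' → 'zwv'
j=3: skip
j=4: add 'z' → 'zwvz'
j=5: skip
j=6: add 's' → 'zwvzs'
j=7: skip

zwvzs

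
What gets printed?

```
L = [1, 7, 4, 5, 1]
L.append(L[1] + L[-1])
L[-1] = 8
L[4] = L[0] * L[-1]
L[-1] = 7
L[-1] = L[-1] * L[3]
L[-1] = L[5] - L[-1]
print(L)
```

[1, 7, 4, 5, 8, 0]

append L[1]+L[-1] = 7+1 = 8 → [1, 7, 4, 5, 1, 8]
L[-1] = 8 → [1, 7, 4, 5, 1, 8]
L[4] = L[0]*L[-1] = 1*8 = 8 → [1, 7, 4, 5, 8, 8]
L[-1] = 7 → [1, 7, 4, 5, 8, 7]
L[-1] = L[-1]*L[3] = 7*5 = 35 → [1, 7, 4, 5, 8, 35]
L[-1] = L[5]-L[-1] = 35-35 = 0 → [1, 7, 4, 5, 8, 0]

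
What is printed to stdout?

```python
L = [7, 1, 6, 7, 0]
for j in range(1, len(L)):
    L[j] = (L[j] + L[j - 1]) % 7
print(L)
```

j=1: L[1] = (1+7)%7 = 1 → [7, 1, 6, 7, 0]
j=2: L[2] = (6+1)%7 = 0 → [7, 1, 0, 7, 0]
j=3: L[3] = (7+0)%7 = 0 → [7, 1, 0, 0, 0]
j=4: L[4] = (0+0)%7 = 0 → [7, 1, 0, 0, 0]

[7, 1, 0, 0, 0]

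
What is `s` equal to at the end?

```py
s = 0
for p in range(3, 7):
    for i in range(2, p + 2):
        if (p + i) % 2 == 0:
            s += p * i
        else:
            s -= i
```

p=3,i=2: odd sum, s = 0-2 = -2
p=3,i=3: even sum, s = (-2)+9 = 7
p=3,i=4: odd sum, s = 7-4 = 3
p=4,i=2: even sum, s = 3+8 = 11
p=4,i=3: odd sum, s = 11-3 = 8
p=4,i=4: even sum, s = 8+16 = 24
p=4,i=5: odd sum, s = 24-5 = 19
p=5,i=2: odd sum, s = 19-2 = 17
p=5,i=3: even sum, s = 17+15 = 32
p=5,i=4: odd sum, s = 32-4 = 28
p=5,i=5: even sum, s = 28+25 = 53
p=5,i=6: odd sum, s = 53-6 = 47
p=6,i=2: even sum, s = 47+12 = 59
p=6,i=3: odd sum, s = 59-3 = 56
p=6,i=4: even sum, s = 56+24 = 80
p=6,i=5: odd sum, s = 80-5 = 75
p=6,i=6: even sum, s = 75+36 = 111
p=6,i=7: odd sum, s = 111-7 = 104

104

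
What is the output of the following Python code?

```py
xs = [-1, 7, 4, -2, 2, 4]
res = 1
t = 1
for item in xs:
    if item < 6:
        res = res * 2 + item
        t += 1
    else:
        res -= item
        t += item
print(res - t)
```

item=-1: <6, res = 1*2+(-1) = 1; t=2
item=7: not <6, res = 1-7 = -6; t=9
item=4: <6, res = (-6)*2+4 = -8; t=10
item=-2: <6, res = (-8)*2+(-2) = -18; t=11
item=2: <6, res = (-18)*2+2 = -34; t=12
item=4: <6, res = (-34)*2+4 = -64; t=13
res-t = (-64)-13 = -77

-77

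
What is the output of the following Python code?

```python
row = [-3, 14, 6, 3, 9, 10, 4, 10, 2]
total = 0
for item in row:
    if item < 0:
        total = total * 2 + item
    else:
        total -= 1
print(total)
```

-11

item=-3: <0, total = 0*2+(-3) = -3
item=14: not <0, total = (-3)-1 = -4
item=6: not <0, total = (-4)-1 = -5
item=3: not <0, total = (-5)-1 = -6
item=9: not <0, total = (-6)-1 = -7
item=10: not <0, total = (-7)-1 = -8
item=4: not <0, total = (-8)-1 = -9
item=10: not <0, total = (-9)-1 = -10
item=2: not <0, total = (-10)-1 = -11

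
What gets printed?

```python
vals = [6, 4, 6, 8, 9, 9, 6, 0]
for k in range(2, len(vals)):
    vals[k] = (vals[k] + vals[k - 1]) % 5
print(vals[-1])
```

2

k=2: vals[2] = (6+4)%5 = 0 → [6, 4, 0, 8, 9, 9, 6, 0]
k=3: vals[3] = (8+0)%5 = 3 → [6, 4, 0, 3, 9, 9, 6, 0]
k=4: vals[4] = (9+3)%5 = 2 → [6, 4, 0, 3, 2, 9, 6, 0]
k=5: vals[5] = (9+2)%5 = 1 → [6, 4, 0, 3, 2, 1, 6, 0]
k=6: vals[6] = (6+1)%5 = 2 → [6, 4, 0, 3, 2, 1, 2, 0]
k=7: vals[7] = (0+2)%5 = 2 → [6, 4, 0, 3, 2, 1, 2, 2]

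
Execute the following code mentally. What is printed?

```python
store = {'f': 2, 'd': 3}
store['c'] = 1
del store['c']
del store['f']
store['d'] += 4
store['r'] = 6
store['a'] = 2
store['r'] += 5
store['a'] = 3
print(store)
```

store['c'] = 1 → {'f': 2, 'd': 3, 'c': 1}
del 'c' → {'f': 2, 'd': 3}
del 'f' → {'d': 3}
store['d'] = 3+4 = 7 → {'d': 7}
store['r'] = 6 → {'d': 7, 'r': 6}
store['a'] = 2 → {'d': 7, 'r': 6, 'a': 2}
store['r'] = 6+5 = 11 → {'d': 7, 'r': 11, 'a': 2}
store['a'] = 3 → {'d': 7, 'r': 11, 'a': 3}

{'d': 7, 'r': 11, 'a': 3}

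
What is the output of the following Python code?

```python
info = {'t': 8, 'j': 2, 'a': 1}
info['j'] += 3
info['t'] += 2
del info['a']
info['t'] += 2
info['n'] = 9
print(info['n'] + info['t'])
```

21

info['j'] = 2+3 = 5 → {'t': 8, 'j': 5, 'a': 1}
info['t'] = 8+2 = 10 → {'t': 10, 'j': 5, 'a': 1}
del 'a' → {'t': 10, 'j': 5}
info['t'] = 10+2 = 12 → {'t': 12, 'j': 5}
info['n'] = 9 → {'t': 12, 'j': 5, 'n': 9}
info['n']+info['t'] = 9+12 = 21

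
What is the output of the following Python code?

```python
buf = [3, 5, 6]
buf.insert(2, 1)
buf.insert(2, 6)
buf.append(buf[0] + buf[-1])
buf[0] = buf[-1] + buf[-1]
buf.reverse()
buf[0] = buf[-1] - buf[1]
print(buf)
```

insert 1 at 2 → [3, 5, 1, 6]
insert 6 at 2 → [3, 5, 6, 1, 6]
append buf[0]+buf[-1] = 3+6 = 9 → [3, 5, 6, 1, 6, 9]
buf[0] = buf[-1]+buf[-1] = 9+9 = 18 → [18, 5, 6, 1, 6, 9]
reverse → [9, 6, 1, 6, 5, 18]
buf[0] = buf[-1]-buf[1] = 18-6 = 12 → [12, 6, 1, 6, 5, 18]

[12, 6, 1, 6, 5, 18]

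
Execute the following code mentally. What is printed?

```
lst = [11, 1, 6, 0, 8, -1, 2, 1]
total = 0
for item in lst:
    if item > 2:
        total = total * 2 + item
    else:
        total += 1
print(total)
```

item=11: >2, total = 0*2+11 = 11
item=1: not >2, total = 11+1 = 12
item=6: >2, total = 12*2+6 = 30
item=0: not >2, total = 30+1 = 31
item=8: >2, total = 31*2+8 = 70
item=-1: not >2, total = 70+1 = 71
item=2: not >2, total = 71+1 = 72
item=1: not >2, total = 72+1 = 73

73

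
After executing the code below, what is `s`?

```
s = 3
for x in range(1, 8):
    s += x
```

31

x=1: s = 3+1 = 4
x=2: s = 4+2 = 6
x=3: s = 6+3 = 9
x=4: s = 9+4 = 13
x=5: s = 13+5 = 18
x=6: s = 18+6 = 24
x=7: s = 24+7 = 31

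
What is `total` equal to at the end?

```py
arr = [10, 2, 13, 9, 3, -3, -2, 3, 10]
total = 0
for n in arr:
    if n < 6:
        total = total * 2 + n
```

n=10: not <6
n=2: <6, total = 0*2+2 = 2
n=13: not <6
n=9: not <6
n=3: <6, total = 2*2+3 = 7
n=-3: <6, total = 7*2+(-3) = 11
n=-2: <6, total = 11*2+(-2) = 20
n=3: <6, total = 20*2+3 = 43
n=10: not <6

43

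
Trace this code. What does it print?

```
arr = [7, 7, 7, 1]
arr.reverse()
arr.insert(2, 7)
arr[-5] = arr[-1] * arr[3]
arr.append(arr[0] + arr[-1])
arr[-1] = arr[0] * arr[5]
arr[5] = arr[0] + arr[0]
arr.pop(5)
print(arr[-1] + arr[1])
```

14

reverse → [1, 7, 7, 7]
insert 7 at 2 → [1, 7, 7, 7, 7]
arr[-5] = arr[-1]*arr[3] = 7*7 = 49 → [49, 7, 7, 7, 7]
append arr[0]+arr[-1] = 49+7 = 56 → [49, 7, 7, 7, 7, 56]
arr[-1] = arr[0]*arr[5] = 49*56 = 2744 → [49, 7, 7, 7, 7, 2744]
arr[5] = arr[0]+arr[0] = 49+49 = 98 → [49, 7, 7, 7, 7, 98]
pop(5) removes 98 → [49, 7, 7, 7, 7]
arr[-1]+arr[1] = 7+7 = 14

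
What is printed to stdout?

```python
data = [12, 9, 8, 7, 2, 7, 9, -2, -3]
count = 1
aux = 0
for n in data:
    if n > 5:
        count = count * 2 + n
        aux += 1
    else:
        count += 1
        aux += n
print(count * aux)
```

2139

n=12: >5, count = 1*2+12 = 14; aux=1
n=9: >5, count = 14*2+9 = 37; aux=2
n=8: >5, count = 37*2+8 = 82; aux=3
n=7: >5, count = 82*2+7 = 171; aux=4
n=2: not >5, count = 171+1 = 172; aux=6
n=7: >5, count = 172*2+7 = 351; aux=7
n=9: >5, count = 351*2+9 = 711; aux=8
n=-2: not >5, count = 711+1 = 712; aux=6
n=-3: not >5, count = 712+1 = 713; aux=3
count*aux = 713*3 = 2139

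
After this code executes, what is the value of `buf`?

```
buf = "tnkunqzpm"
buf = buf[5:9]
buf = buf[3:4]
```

slice [5:9] → 'qzpm'
slice [3:4] → 'm'

'm'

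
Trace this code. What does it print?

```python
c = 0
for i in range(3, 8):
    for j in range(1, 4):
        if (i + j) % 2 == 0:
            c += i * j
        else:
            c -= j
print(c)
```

66

i=3,j=1: even sum, c = 0+3 = 3
i=3,j=2: odd sum, c = 3-2 = 1
i=3,j=3: even sum, c = 1+9 = 10
i=4,j=1: odd sum, c = 10-1 = 9
i=4,j=2: even sum, c = 9+8 = 17
i=4,j=3: odd sum, c = 17-3 = 14
i=5,j=1: even sum, c = 14+5 = 19
i=5,j=2: odd sum, c = 19-2 = 17
i=5,j=3: even sum, c = 17+15 = 32
i=6,j=1: odd sum, c = 32-1 = 31
i=6,j=2: even sum, c = 31+12 = 43
i=6,j=3: odd sum, c = 43-3 = 40
i=7,j=1: even sum, c = 40+7 = 47
i=7,j=2: odd sum, c = 47-2 = 45
i=7,j=3: even sum, c = 45+21 = 66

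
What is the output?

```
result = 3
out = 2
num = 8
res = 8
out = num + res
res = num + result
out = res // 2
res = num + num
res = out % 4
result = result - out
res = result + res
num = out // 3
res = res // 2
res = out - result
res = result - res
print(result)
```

-2

out = 8+8 = 16
res = 8+3 = 11
out = 11//2 = 5
res = 8+8 = 16
res = 5%4 = 1
result = 3-5 = -2
res = (-2)+1 = -1
num = 5//3 = 1
res = (-1)//2 = -1
res = 5-(-2) = 7
res = (-2)-7 = -9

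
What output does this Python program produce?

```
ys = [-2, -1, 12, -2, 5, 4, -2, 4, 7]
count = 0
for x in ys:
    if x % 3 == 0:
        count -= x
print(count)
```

x=-2: not %3==0
x=-1: not %3==0
x=12: %3==0, count = 0-12 = -12
x=-2: not %3==0
x=5: not %3==0
x=4: not %3==0
x=-2: not %3==0
x=4: not %3==0
x=7: not %3==0

-12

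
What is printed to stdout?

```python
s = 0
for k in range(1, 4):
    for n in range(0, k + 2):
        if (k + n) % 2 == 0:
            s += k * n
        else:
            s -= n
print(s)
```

5

k=1,n=0: odd sum, s = 0-0 = 0
k=1,n=1: even sum, s = 0+1 = 1
k=1,n=2: odd sum, s = 1-2 = -1
k=2,n=0: even sum, s = (-1)+0 = -1
k=2,n=1: odd sum, s = (-1)-1 = -2
k=2,n=2: even sum, s = (-2)+4 = 2
k=2,n=3: odd sum, s = 2-3 = -1
k=3,n=0: odd sum, s = (-1)-0 = -1
k=3,n=1: even sum, s = (-1)+3 = 2
k=3,n=2: odd sum, s = 2-2 = 0
k=3,n=3: even sum, s = 0+9 = 9
k=3,n=4: odd sum, s = 9-4 = 5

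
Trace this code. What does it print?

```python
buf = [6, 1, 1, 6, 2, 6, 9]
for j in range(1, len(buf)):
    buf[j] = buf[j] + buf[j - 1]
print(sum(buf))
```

104

j=1: buf[1] = 1+6 = 7 → [6, 7, 1, 6, 2, 6, 9]
j=2: buf[2] = 1+7 = 8 → [6, 7, 8, 6, 2, 6, 9]
j=3: buf[3] = 6+8 = 14 → [6, 7, 8, 14, 2, 6, 9]
j=4: buf[4] = 2+14 = 16 → [6, 7, 8, 14, 16, 6, 9]
j=5: buf[5] = 6+16 = 22 → [6, 7, 8, 14, 16, 22, 9]
j=6: buf[6] = 9+22 = 31 → [6, 7, 8, 14, 16, 22, 31]
sum = 104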